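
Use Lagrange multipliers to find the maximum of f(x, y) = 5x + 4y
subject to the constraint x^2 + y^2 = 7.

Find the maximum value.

Set up Lagrange conditions: grad f = lambda * grad g
  5 = 2*lambda*x
  4 = 2*lambda*y
From these: x/y = 5/4, so x = 5t, y = 4t for some t.
Substitute into constraint: (5t)^2 + (4t)^2 = 7
  t^2 * 41 = 7
  t = sqrt(7/41)
Maximum = 5*x + 4*y = (5^2 + 4^2)*t = 41 * sqrt(7/41) = sqrt(287)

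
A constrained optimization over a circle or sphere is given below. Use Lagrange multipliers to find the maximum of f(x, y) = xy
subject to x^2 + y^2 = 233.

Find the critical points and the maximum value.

Lagrange conditions: y = 2*lambda*x and x = 2*lambda*y
If x = 0 then y = 0, violating the constraint, so x, y != 0.
Dividing: y/x = x/y => x^2 = y^2 => y = x or y = -x
Constraint: 2x^2 = 233 => x^2 = 233/2 => x = +/-sqrt(233/2)
Critical points: (sqrt(233/2), sqrt(233/2)), (-sqrt(233/2), -sqrt(233/2)), (sqrt(233/2), -sqrt(233/2)), (-sqrt(233/2), sqrt(233/2))
  y = x:  xy = x^2 = 233/2  at (sqrt(233/2), sqrt(233/2)) and (-sqrt(233/2), -sqrt(233/2))
  y = -x: xy = -x^2 = -233/2 at (sqrt(233/2), -sqrt(233/2)) and (-sqrt(233/2), sqrt(233/2))
Maximum xy = 233/2 at (sqrt(233/2), sqrt(233/2)) and (-sqrt(233/2), -sqrt(233/2))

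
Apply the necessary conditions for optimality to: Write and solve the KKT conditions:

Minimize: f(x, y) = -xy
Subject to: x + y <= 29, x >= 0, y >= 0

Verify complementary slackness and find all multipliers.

Problem: min -xy s.t. x + y <= 29 (multiplier lambda), x >= 0 (mu_x), y >= 0 (mu_y)
KKT stationarity: -y + lambda - mu_x = 0, -x + lambda - mu_y = 0, with lambda, mu_x, mu_y >= 0
Complementary slackness: lambda*(x + y - 29) = 0, mu_x*x = 0, mu_y*y = 0
If lambda = 0: y = -mu_x <= 0 and x = -mu_y <= 0 force x = y = 0 with f = 0; but x = y = 29/2 is feasible with f = -841/4 < 0, so this is not the minimum. Hence lambda > 0 and x + y = 29.
Try x > 0, y > 0 (so mu_x = mu_y = 0): y = lambda, x = lambda => x = y = lambda
x + y = 29 => 2*lambda = 29 => lambda = 29/2
x* = y* = 29/2 > 0, consistent with mu_x = mu_y = 0.
(Any feasible point with x = 0 or y = 0 has f = 0 > -841/4, so the minimum is not on those boundaries.)
min(-xy) = -841/4 (i.e. max xy = 841/4)
Multipliers: lambda = 29/2, mu_x = 0, mu_y = 0
Complementary slackness: lambda*(x + y - 29) = 29/2*(29/2 + 29/2 - 29) = 0, mu_x*x = 0*29/2 = 0, mu_y*y = 0*29/2 = 0. Satisfied.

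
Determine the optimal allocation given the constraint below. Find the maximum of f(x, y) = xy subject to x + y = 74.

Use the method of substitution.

Substitute y = 74 - x into f(x,y) = xy:
g(x) = x(74 - x) = 74x - x^2
g'(x) = 74 - 2x = 0  =>  x = 37
y = 74 - 37 = 37
Maximum value = 37 * 37 = 1369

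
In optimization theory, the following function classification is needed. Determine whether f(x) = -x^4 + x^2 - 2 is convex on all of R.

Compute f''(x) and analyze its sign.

f(x) = -x^4 + x^2 - 2
f'(x) = -4x^3 + 2x
f''(x) = -12x^2 + 2
f''(x) = -12x^2 + 2 -> -inf as |x| -> inf
Therefore, f is not globally convex on R.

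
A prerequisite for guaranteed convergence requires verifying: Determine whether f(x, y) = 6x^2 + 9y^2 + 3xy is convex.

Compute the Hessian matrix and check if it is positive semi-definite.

f(x,y) = 6x^2 + 9y^2 + 3xy
Hessian H = [[12, 3], [3, 18]]
trace(H) = 30, det(H) = 207
Eigenvalues: (30 +/- sqrt(72)) / 2 = 19.24, 10.76
Since both eigenvalues > 0, f is convex.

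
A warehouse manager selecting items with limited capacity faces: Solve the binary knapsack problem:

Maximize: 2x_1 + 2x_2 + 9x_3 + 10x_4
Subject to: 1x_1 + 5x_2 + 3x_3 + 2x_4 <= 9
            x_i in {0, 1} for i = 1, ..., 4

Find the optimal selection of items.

Items: item 1 (v=2, w=1), item 2 (v=2, w=5), item 3 (v=9, w=3), item 4 (v=10, w=2)
Capacity: 9
Checking all 16 subsets (w = total weight, v = total value):
  {}: w = 0, v = 0
  {1}: w = 1, v = 2
  {2}: w = 5, v = 2
  {3}: w = 3, v = 9
  {4}: w = 2, v = 10
  {1, 2}: w = 6, v = 4
  {1, 3}: w = 4, v = 11
  {1, 4}: w = 3, v = 12
  {2, 3}: w = 8, v = 11
  {2, 4}: w = 7, v = 12
  {3, 4}: w = 5, v = 19
  {1, 2, 3}: w = 9, v = 13
  {1, 2, 4}: w = 8, v = 14
  {1, 3, 4}: w = 6, v = 21
  {2, 3, 4}: w = 10 > 9, infeasible
  {1, 2, 3, 4}: w = 11 > 9, infeasible
Best feasible subset: items [1, 3, 4]
Total weight: 6 <= 9, total value: 21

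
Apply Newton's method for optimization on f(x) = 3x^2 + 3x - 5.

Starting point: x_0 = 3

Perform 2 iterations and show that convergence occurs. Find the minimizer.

f(x) = 3x^2 + 3x - 5, f'(x) = 6x + (3), f''(x) = 6
Step 1: f'(3) = 21, x_1 = 3 - 21/6 = -1/2
Step 2: f'(-1/2) = 0, x_2 = -1/2 (converged)
Newton's method converges in 1 step for quadratics.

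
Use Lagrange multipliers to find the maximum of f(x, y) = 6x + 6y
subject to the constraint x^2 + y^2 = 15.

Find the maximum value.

Set up Lagrange conditions: grad f = lambda * grad g
  6 = 2*lambda*x
  6 = 2*lambda*y
From these: x/y = 6/6, so x = 6t, y = 6t for some t.
Substitute into constraint: (6t)^2 + (6t)^2 = 15
  t^2 * 72 = 15
  t = sqrt(15/72)
Maximum = 6*x + 6*y = (6^2 + 6^2)*t = 72 * sqrt(15/72) = sqrt(1080)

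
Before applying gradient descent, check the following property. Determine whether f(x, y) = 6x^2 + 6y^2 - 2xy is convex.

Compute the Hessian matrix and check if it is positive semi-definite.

f(x,y) = 6x^2 + 6y^2 - 2xy
Hessian H = [[12, -2], [-2, 12]]
trace(H) = 24, det(H) = 140
Eigenvalues: (24 +/- sqrt(16)) / 2 = 14, 10
Since both eigenvalues > 0, f is convex.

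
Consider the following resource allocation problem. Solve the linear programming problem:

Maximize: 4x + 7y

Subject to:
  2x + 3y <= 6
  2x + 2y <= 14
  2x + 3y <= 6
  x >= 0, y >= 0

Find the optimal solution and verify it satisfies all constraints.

Feasible vertices: (0, 0), (0, 2), (3, 0)
Objective 4x + 7y at each vertex:
  (0, 0): 0
  (0, 2): 14
  (3, 0): 12
Maximum is 14 at (0, 2).
Verify constraints at (x, y) = (0, 2):
  2*0 + 3*2 = 6 <= 6 (active)
  2*0 + 2*2 = 4 <= 14
  2*0 + 3*2 = 6 <= 6 (active)
  x = 0 >= 0, y = 2 >= 0. All constraints satisfied.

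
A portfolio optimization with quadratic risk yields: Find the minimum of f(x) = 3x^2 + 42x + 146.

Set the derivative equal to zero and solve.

f(x) = 3x^2 + 42x + 146
f'(x) = 6x + (42) = 0
x = -42/6 = -7
f(-7) = -1
Since f''(x) = 6 > 0, this is a minimum.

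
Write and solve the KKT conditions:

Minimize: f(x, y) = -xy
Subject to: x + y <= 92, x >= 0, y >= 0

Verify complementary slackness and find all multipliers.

Problem: min -xy s.t. x + y <= 92 (multiplier lambda), x >= 0 (mu_x), y >= 0 (mu_y)
KKT stationarity: -y + lambda - mu_x = 0, -x + lambda - mu_y = 0, with lambda, mu_x, mu_y >= 0
Complementary slackness: lambda*(x + y - 92) = 0, mu_x*x = 0, mu_y*y = 0
If lambda = 0: y = -mu_x <= 0 and x = -mu_y <= 0 force x = y = 0 with f = 0; but x = y = 46 is feasible with f = -2116 < 0, so this is not the minimum. Hence lambda > 0 and x + y = 92.
Try x > 0, y > 0 (so mu_x = mu_y = 0): y = lambda, x = lambda => x = y = lambda
x + y = 92 => 2*lambda = 92 => lambda = 46
x* = y* = 46 > 0, consistent with mu_x = mu_y = 0.
(Any feasible point with x = 0 or y = 0 has f = 0 > -2116, so the minimum is not on those boundaries.)
min(-xy) = -2116 (i.e. max xy = 2116)
Multipliers: lambda = 46, mu_x = 0, mu_y = 0
Complementary slackness: lambda*(x + y - 92) = 46*(46 + 46 - 92) = 0, mu_x*x = 0*46 = 0, mu_y*y = 0*46 = 0. Satisfied.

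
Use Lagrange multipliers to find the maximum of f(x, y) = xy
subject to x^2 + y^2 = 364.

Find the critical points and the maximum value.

Lagrange conditions: y = 2*lambda*x and x = 2*lambda*y
If x = 0 then y = 0, violating the constraint, so x, y != 0.
Dividing: y/x = x/y => x^2 = y^2 => y = x or y = -x
Constraint: 2x^2 = 364 => x^2 = 182 => x = +/-sqrt(182)
Critical points: (sqrt(182), sqrt(182)), (-sqrt(182), -sqrt(182)), (sqrt(182), -sqrt(182)), (-sqrt(182), sqrt(182))
  y = x:  xy = x^2 = 182  at (sqrt(182), sqrt(182)) and (-sqrt(182), -sqrt(182))
  y = -x: xy = -x^2 = -182 at (sqrt(182), -sqrt(182)) and (-sqrt(182), sqrt(182))
Maximum xy = 182 at (sqrt(182), sqrt(182)) and (-sqrt(182), -sqrt(182))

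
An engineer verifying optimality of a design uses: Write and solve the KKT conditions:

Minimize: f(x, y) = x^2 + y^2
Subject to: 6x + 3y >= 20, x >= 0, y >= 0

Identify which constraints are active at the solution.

KKT conditions for min x^2 + y^2 s.t. 6x + 3y >= 20, x >= 0, y >= 0:
Stationarity: 2x = mu*6 + mu_x, 2y = mu*3 + mu_y, with mu, mu_x, mu_y >= 0
Complementary slackness: mu*(6x + 3y - 20) = 0, mu_x*x = 0, mu_y*y = 0
(0, 0) is infeasible (6*0 + 3*0 < 20), so if mu = 0 stationarity would force x = mu_x/2 >= 0, y = mu_y/2 >= 0 with mu_x*x = mu_y*y = 0, i.e. x = y = 0: contradiction. Hence mu > 0 and 6x + 3y = 20 is active.
Try x > 0, y > 0 (so mu_x = mu_y = 0): x = 6*mu/2, y = 3*mu/2
Substitute: 6*(6*mu/2) + 3*(3*mu/2) = 20
  mu*45/2 = 20 => mu = 8/9
x* = 8/3 > 0, y* = 4/3 > 0, consistent with mu_x = mu_y = 0.
f is convex and the constraints are linear, so this KKT point is the global minimum.
f* = 80/9
Active constraints: 6x + 3y >= 20 (holds with equality, mu = 8/9 > 0); x >= 0 and y >= 0 are inactive (mu_x = mu_y = 0).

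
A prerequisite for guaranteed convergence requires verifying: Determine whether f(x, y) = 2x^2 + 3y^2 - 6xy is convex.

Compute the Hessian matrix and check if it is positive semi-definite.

f(x,y) = 2x^2 + 3y^2 - 6xy
Hessian H = [[4, -6], [-6, 6]]
trace(H) = 10, det(H) = -12
Eigenvalues: (10 +/- sqrt(148)) / 2 = 11.08, -1.083
Since not both eigenvalues positive, f is neither convex nor concave.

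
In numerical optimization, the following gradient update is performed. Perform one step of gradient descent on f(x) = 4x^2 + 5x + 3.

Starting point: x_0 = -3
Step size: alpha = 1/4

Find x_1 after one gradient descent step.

f(x) = 4x^2 + 5x + 3
f'(x) = 8x + 5
f'(-3) = 8*-3 + (5) = -19
x_1 = x_0 - alpha * f'(x_0) = -3 - 1/4 * -19 = 7/4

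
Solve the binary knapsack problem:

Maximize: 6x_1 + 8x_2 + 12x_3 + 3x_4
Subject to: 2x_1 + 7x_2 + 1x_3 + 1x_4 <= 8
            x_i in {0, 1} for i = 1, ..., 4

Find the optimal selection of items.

Items: item 1 (v=6, w=2), item 2 (v=8, w=7), item 3 (v=12, w=1), item 4 (v=3, w=1)
Capacity: 8
Checking all 16 subsets (w = total weight, v = total value):
  {}: w = 0, v = 0
  {1}: w = 2, v = 6
  {2}: w = 7, v = 8
  {3}: w = 1, v = 12
  {4}: w = 1, v = 3
  {1, 2}: w = 9 > 8, infeasible
  {1, 3}: w = 3, v = 18
  {1, 4}: w = 3, v = 9
  {2, 3}: w = 8, v = 20
  {2, 4}: w = 8, v = 11
  {3, 4}: w = 2, v = 15
  {1, 2, 3}: w = 10 > 8, infeasible
  {1, 2, 4}: w = 10 > 8, infeasible
  {1, 3, 4}: w = 4, v = 21
  {2, 3, 4}: w = 9 > 8, infeasible
  {1, 2, 3, 4}: w = 11 > 8, infeasible
Best feasible subset: items [1, 3, 4]
Total weight: 4 <= 8, total value: 21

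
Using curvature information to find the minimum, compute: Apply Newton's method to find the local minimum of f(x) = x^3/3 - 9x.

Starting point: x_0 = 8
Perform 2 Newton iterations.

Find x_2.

f(x) = x^3/3 - 9x
f'(x) = x^2 - 9, f''(x) = 2x
Newton update: x_{n+1} = x_n - (x_n^2 - 9)/(2*x_n)
Step 1: x_0 = 8, f'=55, f''=16, x_1 = 73/16
Step 2: x_1 = 73/16, f'=3025/256, f''=73/8, x_2 = 7633/2336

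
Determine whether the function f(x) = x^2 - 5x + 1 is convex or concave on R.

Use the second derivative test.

f(x) = x^2 - 5x + 1
f'(x) = 2x - 5
f''(x) = 2
Since f''(x) = 2 > 0 for all x, f is convex on R.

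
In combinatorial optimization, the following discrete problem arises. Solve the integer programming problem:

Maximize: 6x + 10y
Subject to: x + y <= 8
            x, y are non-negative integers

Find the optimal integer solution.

Objective: 6x + 10y, constraint: x + y <= 8
Coefficient of y is 10 > coefficient of x is 6, so allocate the entire budget to y.
Optimal: x = 0, y = 8, value = 80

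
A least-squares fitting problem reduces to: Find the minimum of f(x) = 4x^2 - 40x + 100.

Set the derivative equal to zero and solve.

f(x) = 4x^2 - 40x + 100
f'(x) = 8x + (-40) = 0
x = 40/8 = 5
f(5) = 0
Since f''(x) = 8 > 0, this is a minimum.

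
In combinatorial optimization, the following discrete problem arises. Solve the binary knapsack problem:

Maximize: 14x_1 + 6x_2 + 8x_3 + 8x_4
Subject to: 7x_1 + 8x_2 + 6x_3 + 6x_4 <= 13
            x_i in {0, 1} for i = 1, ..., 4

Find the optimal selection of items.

Items: item 1 (v=14, w=7), item 2 (v=6, w=8), item 3 (v=8, w=6), item 4 (v=8, w=6)
Capacity: 13
Checking all 16 subsets (w = total weight, v = total value):
  {}: w = 0, v = 0
  {1}: w = 7, v = 14
  {2}: w = 8, v = 6
  {3}: w = 6, v = 8
  {4}: w = 6, v = 8
  {1, 2}: w = 15 > 13, infeasible
  {1, 3}: w = 13, v = 22
  {1, 4}: w = 13, v = 22
  {2, 3}: w = 14 > 13, infeasible
  {2, 4}: w = 14 > 13, infeasible
  {3, 4}: w = 12, v = 16
  {1, 2, 3}: w = 21 > 13, infeasible
  {1, 2, 4}: w = 21 > 13, infeasible
  {1, 3, 4}: w = 19 > 13, infeasible
  {2, 3, 4}: w = 20 > 13, infeasible
  {1, 2, 3, 4}: w = 27 > 13, infeasible
Best feasible subset: items [1, 3]
(The same value 22 is also attained by {1, 4}.)
Total weight: 13 <= 13, total value: 22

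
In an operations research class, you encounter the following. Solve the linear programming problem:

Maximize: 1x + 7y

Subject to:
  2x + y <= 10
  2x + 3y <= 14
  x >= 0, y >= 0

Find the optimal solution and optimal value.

Feasible vertices: (0, 0), (0, 14/3), (4, 2), (5, 0)
Objective 1x + 7y at each:
  (0, 0): 0
  (0, 14/3): 98/3
  (4, 2): 18
  (5, 0): 5
Maximum is 98/3 at (0, 14/3).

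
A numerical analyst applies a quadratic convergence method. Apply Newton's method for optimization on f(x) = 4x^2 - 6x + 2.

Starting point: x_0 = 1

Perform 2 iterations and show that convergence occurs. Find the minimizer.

f(x) = 4x^2 - 6x + 2, f'(x) = 8x + (-6), f''(x) = 8
Step 1: f'(1) = 2, x_1 = 1 - 2/8 = 3/4
Step 2: f'(3/4) = 0, x_2 = 3/4 (converged)
Newton's method converges in 1 step for quadratics.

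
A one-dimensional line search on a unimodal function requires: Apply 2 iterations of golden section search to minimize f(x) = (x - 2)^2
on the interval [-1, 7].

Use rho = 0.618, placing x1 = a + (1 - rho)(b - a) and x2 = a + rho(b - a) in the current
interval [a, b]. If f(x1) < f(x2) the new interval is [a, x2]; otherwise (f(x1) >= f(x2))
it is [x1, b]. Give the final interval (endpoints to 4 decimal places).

Golden section search for min of f(x) = (x - 2)^2 on [-1, 7].
Each step: x1 = a + (1 - rho)(b - a), x2 = a + rho(b - a); if f(x1) < f(x2) keep [a, x2], otherwise keep [x1, b].
Step 1: [-1.0000, 7.0000], x1=2.0560 (f=0.0031), x2=3.9440 (f=3.7791); f(x1) < f(x2) => keep [-1.0000, 3.9440]
Step 2: [-1.0000, 3.9440], x1=0.8886 (f=1.2352), x2=2.0554 (f=0.0031); f(x1) > f(x2) => keep [0.8886, 3.9440]
Final interval: [0.8886, 3.9440]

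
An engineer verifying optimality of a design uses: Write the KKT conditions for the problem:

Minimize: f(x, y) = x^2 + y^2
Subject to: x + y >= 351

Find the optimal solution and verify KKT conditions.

KKT conditions for min x^2 + y^2 s.t. x + y >= 351:
Stationarity: 2x = mu, 2y = mu
So x = y = mu/2.
Complementary slackness: mu*(x + y - 351) = 0
Primal feasibility: x + y >= 351; dual feasibility: mu >= 0
If mu = 0 then x = y = 0, but 0 + 0 < 351 is infeasible, so the constraint is active.
Constraint active: x + y = 2*(mu/2) = 351 => mu = 351
x = y = 351/2, f = 123201/2
Verify: stationarity 2*(351/2) = 351 = mu; primal 351/2 + 351/2 = 351 >= 351; dual mu = 351 >= 0; complementary slackness 351*(351 - 351) = 0. All KKT conditions hold.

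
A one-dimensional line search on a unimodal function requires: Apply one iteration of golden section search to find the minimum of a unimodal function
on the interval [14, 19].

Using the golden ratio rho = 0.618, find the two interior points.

Golden section search on [14, 19].
Golden ratio rho = 0.618 (approx).
Interior points:
  x_1 = 14 + (1-0.618)*5 = 15.9100
  x_2 = 14 + 0.618*5 = 17.0900
Compare f(x_1) and f(x_2) to determine which subinterval to keep.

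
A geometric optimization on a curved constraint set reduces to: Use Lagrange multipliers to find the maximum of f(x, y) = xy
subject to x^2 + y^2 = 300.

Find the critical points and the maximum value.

Lagrange conditions: y = 2*lambda*x and x = 2*lambda*y
If x = 0 then y = 0, violating the constraint, so x, y != 0.
Dividing: y/x = x/y => x^2 = y^2 => y = x or y = -x
Constraint: 2x^2 = 300 => x^2 = 150 => x = +/-sqrt(150)
Critical points: (sqrt(150), sqrt(150)), (-sqrt(150), -sqrt(150)), (sqrt(150), -sqrt(150)), (-sqrt(150), sqrt(150))
  y = x:  xy = x^2 = 150  at (sqrt(150), sqrt(150)) and (-sqrt(150), -sqrt(150))
  y = -x: xy = -x^2 = -150 at (sqrt(150), -sqrt(150)) and (-sqrt(150), sqrt(150))
Maximum xy = 150 at (sqrt(150), sqrt(150)) and (-sqrt(150), -sqrt(150))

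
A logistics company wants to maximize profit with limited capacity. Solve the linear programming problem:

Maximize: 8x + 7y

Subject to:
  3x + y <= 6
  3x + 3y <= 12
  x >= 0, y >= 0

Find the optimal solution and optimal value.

Feasible vertices: (0, 0), (0, 4), (1, 3), (2, 0)
Objective 8x + 7y at each:
  (0, 0): 0
  (0, 4): 28
  (1, 3): 29
  (2, 0): 16
Maximum is 29 at (1, 3).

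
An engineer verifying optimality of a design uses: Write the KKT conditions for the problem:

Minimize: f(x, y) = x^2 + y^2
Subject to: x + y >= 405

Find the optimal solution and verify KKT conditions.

KKT conditions for min x^2 + y^2 s.t. x + y >= 405:
Stationarity: 2x = mu, 2y = mu
So x = y = mu/2.
Complementary slackness: mu*(x + y - 405) = 0
Primal feasibility: x + y >= 405; dual feasibility: mu >= 0
If mu = 0 then x = y = 0, but 0 + 0 < 405 is infeasible, so the constraint is active.
Constraint active: x + y = 2*(mu/2) = 405 => mu = 405
x = y = 405/2, f = 164025/2
Verify: stationarity 2*(405/2) = 405 = mu; primal 405/2 + 405/2 = 405 >= 405; dual mu = 405 >= 0; complementary slackness 405*(405 - 405) = 0. All KKT conditions hold.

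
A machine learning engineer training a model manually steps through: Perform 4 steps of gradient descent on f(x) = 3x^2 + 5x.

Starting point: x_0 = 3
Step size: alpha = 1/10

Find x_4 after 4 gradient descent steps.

f(x) = 3x^2 + 5x, f'(x) = 6x + (5)
Step 1: f'(3) = 23, x_1 = 3 - 1/10 * 23 = 7/10
Step 2: f'(7/10) = 46/5, x_2 = 7/10 - 1/10 * 46/5 = -11/50
Step 3: f'(-11/50) = 92/25, x_3 = -11/50 - 1/10 * 92/25 = -147/250
Step 4: f'(-147/250) = 184/125, x_4 = -147/250 - 1/10 * 184/125 = -919/1250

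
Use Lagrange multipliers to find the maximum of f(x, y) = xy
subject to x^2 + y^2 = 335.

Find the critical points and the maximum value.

Lagrange conditions: y = 2*lambda*x and x = 2*lambda*y
If x = 0 then y = 0, violating the constraint, so x, y != 0.
Dividing: y/x = x/y => x^2 = y^2 => y = x or y = -x
Constraint: 2x^2 = 335 => x^2 = 335/2 => x = +/-sqrt(335/2)
Critical points: (sqrt(335/2), sqrt(335/2)), (-sqrt(335/2), -sqrt(335/2)), (sqrt(335/2), -sqrt(335/2)), (-sqrt(335/2), sqrt(335/2))
  y = x:  xy = x^2 = 335/2  at (sqrt(335/2), sqrt(335/2)) and (-sqrt(335/2), -sqrt(335/2))
  y = -x: xy = -x^2 = -335/2 at (sqrt(335/2), -sqrt(335/2)) and (-sqrt(335/2), sqrt(335/2))
Maximum xy = 335/2 at (sqrt(335/2), sqrt(335/2)) and (-sqrt(335/2), -sqrt(335/2))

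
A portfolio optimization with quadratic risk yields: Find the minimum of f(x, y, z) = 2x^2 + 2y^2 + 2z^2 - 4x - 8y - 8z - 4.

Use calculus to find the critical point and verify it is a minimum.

f(x,y,z) = 2x^2 + 2y^2 + 2z^2 - 4x - 8y - 8z - 4
df/dx = 4x + (-4) = 0 => x = 1
df/dy = 4y + (-8) = 0 => y = 2
df/dz = 4z + (-8) = 0 => z = 2
f(1,2,2) = 2*(1)^2 + 2*(2)^2 + 2*(2)^2 + -4*(1) + -8*(2) + -8*(2) + -4 = -22
Hessian is diagonal with entries 4, 4, 4 > 0, confirmed minimum.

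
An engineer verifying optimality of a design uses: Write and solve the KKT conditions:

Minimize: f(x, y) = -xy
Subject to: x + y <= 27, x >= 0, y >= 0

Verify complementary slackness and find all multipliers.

Problem: min -xy s.t. x + y <= 27 (multiplier lambda), x >= 0 (mu_x), y >= 0 (mu_y)
KKT stationarity: -y + lambda - mu_x = 0, -x + lambda - mu_y = 0, with lambda, mu_x, mu_y >= 0
Complementary slackness: lambda*(x + y - 27) = 0, mu_x*x = 0, mu_y*y = 0
If lambda = 0: y = -mu_x <= 0 and x = -mu_y <= 0 force x = y = 0 with f = 0; but x = y = 27/2 is feasible with f = -729/4 < 0, so this is not the minimum. Hence lambda > 0 and x + y = 27.
Try x > 0, y > 0 (so mu_x = mu_y = 0): y = lambda, x = lambda => x = y = lambda
x + y = 27 => 2*lambda = 27 => lambda = 27/2
x* = y* = 27/2 > 0, consistent with mu_x = mu_y = 0.
(Any feasible point with x = 0 or y = 0 has f = 0 > -729/4, so the minimum is not on those boundaries.)
min(-xy) = -729/4 (i.e. max xy = 729/4)
Multipliers: lambda = 27/2, mu_x = 0, mu_y = 0
Complementary slackness: lambda*(x + y - 27) = 27/2*(27/2 + 27/2 - 27) = 0, mu_x*x = 0*27/2 = 0, mu_y*y = 0*27/2 = 0. Satisfied.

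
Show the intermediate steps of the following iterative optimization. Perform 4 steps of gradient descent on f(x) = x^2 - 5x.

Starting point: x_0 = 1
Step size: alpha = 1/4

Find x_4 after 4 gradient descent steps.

f(x) = x^2 - 5x, f'(x) = 2x + (-5)
Step 1: f'(1) = -3, x_1 = 1 - 1/4 * -3 = 7/4
Step 2: f'(7/4) = -3/2, x_2 = 7/4 - 1/4 * -3/2 = 17/8
Step 3: f'(17/8) = -3/4, x_3 = 17/8 - 1/4 * -3/4 = 37/16
Step 4: f'(37/16) = -3/8, x_4 = 37/16 - 1/4 * -3/8 = 77/32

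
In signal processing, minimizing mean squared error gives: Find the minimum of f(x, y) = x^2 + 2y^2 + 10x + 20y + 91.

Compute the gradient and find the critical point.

f(x,y) = x^2 + 2y^2 + 10x + 20y + 91
df/dx = 2x + (10) = 0  =>  x = -5
df/dy = 4y + (20) = 0  =>  y = -5
f(-5, -5) = 1*(-5)^2 + 2*(-5)^2 + 10*(-5) + 20*(-5) + 91 = 16
Hessian is diagonal with entries 2, 4 > 0, so this is a minimum.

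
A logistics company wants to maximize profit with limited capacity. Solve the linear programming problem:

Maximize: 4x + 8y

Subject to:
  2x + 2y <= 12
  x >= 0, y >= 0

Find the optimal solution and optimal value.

The feasible region has vertices at [(0, 0), (6, 0), (0, 6)].
Checking objective 4x + 8y at each vertex:
  (0, 0): 4*0 + 8*0 = 0
  (6, 0): 4*6 + 8*0 = 24
  (0, 6): 4*0 + 8*6 = 48
Maximum is 48 at (0, 6).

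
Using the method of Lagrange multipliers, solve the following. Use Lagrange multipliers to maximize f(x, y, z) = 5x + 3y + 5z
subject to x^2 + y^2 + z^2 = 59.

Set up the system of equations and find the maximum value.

Lagrange conditions: 5 = 2*lambda*x, 3 = 2*lambda*y, 5 = 2*lambda*z
So x:5 = y:3 = z:5, i.e. x = 5t, y = 3t, z = 5t
Constraint: t^2*(5^2 + 3^2 + 5^2) = 59
  t^2 * 59 = 59  =>  t = sqrt(1)
Maximum = 5*5t + 3*3t + 5*5t = 59*sqrt(1) = 59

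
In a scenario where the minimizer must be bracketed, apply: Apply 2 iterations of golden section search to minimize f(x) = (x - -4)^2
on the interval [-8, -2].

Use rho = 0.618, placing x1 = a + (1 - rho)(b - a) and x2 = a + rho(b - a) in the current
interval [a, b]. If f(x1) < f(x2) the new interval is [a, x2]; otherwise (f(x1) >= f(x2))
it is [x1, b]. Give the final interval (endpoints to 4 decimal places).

Golden section search for min of f(x) = (x - -4)^2 on [-8, -2].
Each step: x1 = a + (1 - rho)(b - a), x2 = a + rho(b - a); if f(x1) < f(x2) keep [a, x2], otherwise keep [x1, b].
Step 1: [-8.0000, -2.0000], x1=-5.7080 (f=2.9173), x2=-4.2920 (f=0.0853); f(x1) > f(x2) => keep [-5.7080, -2.0000]
Step 2: [-5.7080, -2.0000], x1=-4.2915 (f=0.0850), x2=-3.4165 (f=0.3405); f(x1) < f(x2) => keep [-5.7080, -3.4165]
Final interval: [-5.7080, -3.4165]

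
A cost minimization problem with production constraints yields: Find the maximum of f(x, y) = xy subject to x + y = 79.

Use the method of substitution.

Substitute y = 79 - x into f(x,y) = xy:
g(x) = x(79 - x) = 79x - x^2
g'(x) = 79 - 2x = 0  =>  x = 79/2
y = 79 - 79/2 = 79/2
Maximum value = (79/2) * (79/2) = 6241/4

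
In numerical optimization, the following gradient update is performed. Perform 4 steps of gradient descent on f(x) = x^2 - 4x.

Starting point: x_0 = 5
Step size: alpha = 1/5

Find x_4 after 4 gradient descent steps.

f(x) = x^2 - 4x, f'(x) = 2x + (-4)
Step 1: f'(5) = 6, x_1 = 5 - 1/5 * 6 = 19/5
Step 2: f'(19/5) = 18/5, x_2 = 19/5 - 1/5 * 18/5 = 77/25
Step 3: f'(77/25) = 54/25, x_3 = 77/25 - 1/5 * 54/25 = 331/125
Step 4: f'(331/125) = 162/125, x_4 = 331/125 - 1/5 * 162/125 = 1493/625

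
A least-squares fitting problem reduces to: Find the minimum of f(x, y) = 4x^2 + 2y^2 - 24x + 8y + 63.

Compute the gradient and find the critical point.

f(x,y) = 4x^2 + 2y^2 - 24x + 8y + 63
df/dx = 8x + (-24) = 0  =>  x = 3
df/dy = 4y + (8) = 0  =>  y = -2
f(3, -2) = 4*(3)^2 + 2*(-2)^2 + -24*(3) + 8*(-2) + 63 = 19
Hessian is diagonal with entries 8, 4 > 0, so this is a minimum.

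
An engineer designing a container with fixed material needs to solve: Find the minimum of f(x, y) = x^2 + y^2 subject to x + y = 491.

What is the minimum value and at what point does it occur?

Substitute y = 491 - x into f(x,y) = x^2 + y^2:
g(x) = x^2 + (491 - x)^2 = 2x^2 - 982x + 241081
g'(x) = 4x - 982 = 0  =>  x = 491/2
y = 491 - 491/2 = 491/2
Minimum value = (491/2)^2 + (491/2)^2 = 241081/2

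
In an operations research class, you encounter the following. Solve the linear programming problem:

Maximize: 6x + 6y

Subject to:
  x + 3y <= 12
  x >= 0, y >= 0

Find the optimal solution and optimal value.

The feasible region has vertices at [(0, 0), (12, 0), (0, 4)].
Checking objective 6x + 6y at each vertex:
  (0, 0): 6*0 + 6*0 = 0
  (12, 0): 6*12 + 6*0 = 72
  (0, 4): 6*0 + 6*4 = 24
Maximum is 72 at (12, 0).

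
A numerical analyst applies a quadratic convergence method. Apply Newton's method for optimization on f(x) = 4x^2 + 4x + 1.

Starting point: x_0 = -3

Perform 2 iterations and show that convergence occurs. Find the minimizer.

f(x) = 4x^2 + 4x + 1, f'(x) = 8x + (4), f''(x) = 8
Step 1: f'(-3) = -20, x_1 = -3 - -20/8 = -1/2
Step 2: f'(-1/2) = 0, x_2 = -1/2 (converged)
Newton's method converges in 1 step for quadratics.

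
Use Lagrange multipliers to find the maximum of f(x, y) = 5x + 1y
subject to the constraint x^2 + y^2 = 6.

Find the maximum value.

Set up Lagrange conditions: grad f = lambda * grad g
  5 = 2*lambda*x
  1 = 2*lambda*y
From these: x/y = 5/1, so x = 5t, y = 1t for some t.
Substitute into constraint: (5t)^2 + (1t)^2 = 6
  t^2 * 26 = 6
  t = sqrt(6/26)
Maximum = 5*x + 1*y = (5^2 + 1^2)*t = 26 * sqrt(6/26) = sqrt(156)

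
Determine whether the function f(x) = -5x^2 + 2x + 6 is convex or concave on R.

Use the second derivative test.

f(x) = -5x^2 + 2x + 6
f'(x) = -10x + 2
f''(x) = -10
Since f''(x) = -10 < 0 for all x, f is concave on R.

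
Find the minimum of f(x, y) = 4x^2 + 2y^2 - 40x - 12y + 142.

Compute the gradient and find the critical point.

f(x,y) = 4x^2 + 2y^2 - 40x - 12y + 142
df/dx = 8x + (-40) = 0  =>  x = 5
df/dy = 4y + (-12) = 0  =>  y = 3
f(5, 3) = 4*(5)^2 + 2*(3)^2 + -40*(5) + -12*(3) + 142 = 24
Hessian is diagonal with entries 8, 4 > 0, so this is a minimum.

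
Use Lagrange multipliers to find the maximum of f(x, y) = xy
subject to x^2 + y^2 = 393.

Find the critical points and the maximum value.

Lagrange conditions: y = 2*lambda*x and x = 2*lambda*y
If x = 0 then y = 0, violating the constraint, so x, y != 0.
Dividing: y/x = x/y => x^2 = y^2 => y = x or y = -x
Constraint: 2x^2 = 393 => x^2 = 393/2 => x = +/-sqrt(393/2)
Critical points: (sqrt(393/2), sqrt(393/2)), (-sqrt(393/2), -sqrt(393/2)), (sqrt(393/2), -sqrt(393/2)), (-sqrt(393/2), sqrt(393/2))
  y = x:  xy = x^2 = 393/2  at (sqrt(393/2), sqrt(393/2)) and (-sqrt(393/2), -sqrt(393/2))
  y = -x: xy = -x^2 = -393/2 at (sqrt(393/2), -sqrt(393/2)) and (-sqrt(393/2), sqrt(393/2))
Maximum xy = 393/2 at (sqrt(393/2), sqrt(393/2)) and (-sqrt(393/2), -sqrt(393/2))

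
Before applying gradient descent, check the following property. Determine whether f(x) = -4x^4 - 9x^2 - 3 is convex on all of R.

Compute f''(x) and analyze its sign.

f(x) = -4x^4 - 9x^2 - 3
f'(x) = -16x^3 + -18x
f''(x) = -48x^2 + -18
f''(x) = -48x^2 + -18 <= -18 < 0 for all x
Therefore, f is concave on R.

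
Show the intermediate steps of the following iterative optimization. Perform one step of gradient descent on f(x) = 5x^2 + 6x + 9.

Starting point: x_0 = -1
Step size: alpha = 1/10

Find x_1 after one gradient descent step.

f(x) = 5x^2 + 6x + 9
f'(x) = 10x + 6
f'(-1) = 10*-1 + (6) = -4
x_1 = x_0 - alpha * f'(x_0) = -1 - 1/10 * -4 = -3/5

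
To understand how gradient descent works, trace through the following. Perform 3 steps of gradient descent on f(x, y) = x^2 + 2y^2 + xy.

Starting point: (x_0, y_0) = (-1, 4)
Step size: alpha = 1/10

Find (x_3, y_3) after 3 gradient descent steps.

f(x,y) = x^2 + 2y^2 + xy
grad_x = 2x + 1y, grad_y = 4y + 1x
Step 1: grad = (2, 15), (-6/5, 5/2)
Step 2: grad = (1/10, 44/5), (-121/100, 81/50)
Step 3: grad = (-4/5, 527/100), (-113/100, 1093/1000)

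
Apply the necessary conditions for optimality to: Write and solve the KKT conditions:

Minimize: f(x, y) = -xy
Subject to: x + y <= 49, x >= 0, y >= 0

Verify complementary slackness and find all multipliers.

Problem: min -xy s.t. x + y <= 49 (multiplier lambda), x >= 0 (mu_x), y >= 0 (mu_y)
KKT stationarity: -y + lambda - mu_x = 0, -x + lambda - mu_y = 0, with lambda, mu_x, mu_y >= 0
Complementary slackness: lambda*(x + y - 49) = 0, mu_x*x = 0, mu_y*y = 0
If lambda = 0: y = -mu_x <= 0 and x = -mu_y <= 0 force x = y = 0 with f = 0; but x = y = 49/2 is feasible with f = -2401/4 < 0, so this is not the minimum. Hence lambda > 0 and x + y = 49.
Try x > 0, y > 0 (so mu_x = mu_y = 0): y = lambda, x = lambda => x = y = lambda
x + y = 49 => 2*lambda = 49 => lambda = 49/2
x* = y* = 49/2 > 0, consistent with mu_x = mu_y = 0.
(Any feasible point with x = 0 or y = 0 has f = 0 > -2401/4, so the minimum is not on those boundaries.)
min(-xy) = -2401/4 (i.e. max xy = 2401/4)
Multipliers: lambda = 49/2, mu_x = 0, mu_y = 0
Complementary slackness: lambda*(x + y - 49) = 49/2*(49/2 + 49/2 - 49) = 0, mu_x*x = 0*49/2 = 0, mu_y*y = 0*49/2 = 0. Satisfied.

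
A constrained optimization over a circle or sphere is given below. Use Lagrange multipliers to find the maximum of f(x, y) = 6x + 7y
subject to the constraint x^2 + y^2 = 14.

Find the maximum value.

Set up Lagrange conditions: grad f = lambda * grad g
  6 = 2*lambda*x
  7 = 2*lambda*y
From these: x/y = 6/7, so x = 6t, y = 7t for some t.
Substitute into constraint: (6t)^2 + (7t)^2 = 14
  t^2 * 85 = 14
  t = sqrt(14/85)
Maximum = 6*x + 7*y = (6^2 + 7^2)*t = 85 * sqrt(14/85) = sqrt(1190)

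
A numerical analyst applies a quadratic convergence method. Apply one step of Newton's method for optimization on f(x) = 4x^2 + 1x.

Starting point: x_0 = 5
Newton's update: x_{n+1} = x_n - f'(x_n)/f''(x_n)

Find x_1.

f(x) = 4x^2 + 1x
f'(x) = 8x + (1), f''(x) = 8
Newton step: x_1 = x_0 - f'(x_0)/f''(x_0)
f'(5) = 41
x_1 = 5 - 41/8 = -1/8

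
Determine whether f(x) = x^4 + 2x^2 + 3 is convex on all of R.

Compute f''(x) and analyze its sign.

f(x) = x^4 + 2x^2 + 3
f'(x) = 4x^3 + 4x
f''(x) = 12x^2 + 4
f''(x) = 12x^2 + 4 >= 4 > 0 for all x
Therefore, f is convex on R.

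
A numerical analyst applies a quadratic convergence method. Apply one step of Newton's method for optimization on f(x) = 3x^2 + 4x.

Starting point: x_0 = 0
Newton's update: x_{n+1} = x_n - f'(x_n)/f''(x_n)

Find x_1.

f(x) = 3x^2 + 4x
f'(x) = 6x + (4), f''(x) = 6
Newton step: x_1 = x_0 - f'(x_0)/f''(x_0)
f'(0) = 4
x_1 = 0 - 4/6 = -2/3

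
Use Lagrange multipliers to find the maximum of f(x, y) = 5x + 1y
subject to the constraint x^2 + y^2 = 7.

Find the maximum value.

Set up Lagrange conditions: grad f = lambda * grad g
  5 = 2*lambda*x
  1 = 2*lambda*y
From these: x/y = 5/1, so x = 5t, y = 1t for some t.
Substitute into constraint: (5t)^2 + (1t)^2 = 7
  t^2 * 26 = 7
  t = sqrt(7/26)
Maximum = 5*x + 1*y = (5^2 + 1^2)*t = 26 * sqrt(7/26) = sqrt(182)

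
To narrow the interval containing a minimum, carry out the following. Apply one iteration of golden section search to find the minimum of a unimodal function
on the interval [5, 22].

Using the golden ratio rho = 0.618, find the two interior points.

Golden section search on [5, 22].
Golden ratio rho = 0.618 (approx).
Interior points:
  x_1 = 5 + (1-0.618)*17 = 11.4940
  x_2 = 5 + 0.618*17 = 15.5060
Compare f(x_1) and f(x_2) to determine which subinterval to keep.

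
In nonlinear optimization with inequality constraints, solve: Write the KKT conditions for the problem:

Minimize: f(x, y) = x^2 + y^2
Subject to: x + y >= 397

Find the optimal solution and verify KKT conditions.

KKT conditions for min x^2 + y^2 s.t. x + y >= 397:
Stationarity: 2x = mu, 2y = mu
So x = y = mu/2.
Complementary slackness: mu*(x + y - 397) = 0
Primal feasibility: x + y >= 397; dual feasibility: mu >= 0
If mu = 0 then x = y = 0, but 0 + 0 < 397 is infeasible, so the constraint is active.
Constraint active: x + y = 2*(mu/2) = 397 => mu = 397
x = y = 397/2, f = 157609/2
Verify: stationarity 2*(397/2) = 397 = mu; primal 397/2 + 397/2 = 397 >= 397; dual mu = 397 >= 0; complementary slackness 397*(397 - 397) = 0. All KKT conditions hold.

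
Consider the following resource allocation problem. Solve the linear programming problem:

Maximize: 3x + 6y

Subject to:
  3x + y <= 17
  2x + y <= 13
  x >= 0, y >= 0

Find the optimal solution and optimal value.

Feasible vertices: (0, 0), (0, 13), (4, 5), (17/3, 0)
Objective 3x + 6y at each:
  (0, 0): 0
  (0, 13): 78
  (4, 5): 42
  (17/3, 0): 17
Maximum is 78 at (0, 13).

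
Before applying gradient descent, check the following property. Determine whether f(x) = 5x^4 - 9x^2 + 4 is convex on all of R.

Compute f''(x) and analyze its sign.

f(x) = 5x^4 - 9x^2 + 4
f'(x) = 20x^3 + -18x
f''(x) = 60x^2 + -18
f''(0) = -18 < 0, so not convex near x = 0
Therefore, f is not globally convex on R.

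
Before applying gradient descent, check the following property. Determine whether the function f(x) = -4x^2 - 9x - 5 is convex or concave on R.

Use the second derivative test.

f(x) = -4x^2 - 9x - 5
f'(x) = -8x - 9
f''(x) = -8
Since f''(x) = -8 < 0 for all x, f is concave on R.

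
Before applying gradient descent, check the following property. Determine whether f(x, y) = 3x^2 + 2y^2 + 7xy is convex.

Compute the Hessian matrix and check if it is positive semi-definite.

f(x,y) = 3x^2 + 2y^2 + 7xy
Hessian H = [[6, 7], [7, 4]]
trace(H) = 10, det(H) = -25
Eigenvalues: (10 +/- sqrt(200)) / 2 = 12.07, -2.071
Since not both eigenvalues positive, f is neither convex nor concave.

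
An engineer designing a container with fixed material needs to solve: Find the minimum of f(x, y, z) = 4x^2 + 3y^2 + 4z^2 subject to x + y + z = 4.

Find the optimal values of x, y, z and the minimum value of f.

Using Lagrange multipliers on f = 4x^2 + 3y^2 + 4z^2 with constraint x + y + z = 4:
Conditions: 2*4*x = lambda, 2*3*y = lambda, 2*4*z = lambda
So x = lambda/8, y = lambda/6, z = lambda/8
Substituting into constraint: lambda * (5/12) = 4
lambda = 48/5
x = 6/5, y = 8/5, z = 6/5
Minimum value = 96/5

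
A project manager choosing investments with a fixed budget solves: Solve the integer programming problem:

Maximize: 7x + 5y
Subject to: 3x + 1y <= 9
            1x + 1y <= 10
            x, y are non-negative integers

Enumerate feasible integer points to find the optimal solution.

Constraint 1: 3x + 1y <= 9
Constraint 2: 1x + 1y <= 10
Feasible x range (need y >= 0): 0 <= x <= min(9/3, 10/1) => x in {0, ..., 3}.
Enumerate feasible integer points row by row (the coefficient of y is 5 > 0, so for each x the largest feasible y gives the best value):
  x = 0: y <= min((9 - 3*0)/1, (10 - 1*0)/1) => y in {0, ..., 9}; best 7*0 + 5*9 = 45
  x = 1: y <= min((9 - 3*1)/1, (10 - 1*1)/1) => y in {0, ..., 6}; best 7*1 + 5*6 = 37
  x = 2: y <= min((9 - 3*2)/1, (10 - 1*2)/1) => y in {0, ..., 3}; best 7*2 + 5*3 = 29
  x = 3: y <= min((9 - 3*3)/1, (10 - 1*3)/1) => y in {0}; best 7*3 + 5*0 = 21
The maximum 7x + 5y = 45 is achieved at x = 0, y = 9.
Check: 3*0 + 1*9 = 9 <= 9 and 1*0 + 1*9 = 9 <= 10.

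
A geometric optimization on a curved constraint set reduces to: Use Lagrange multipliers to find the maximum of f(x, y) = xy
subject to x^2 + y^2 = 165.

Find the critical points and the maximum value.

Lagrange conditions: y = 2*lambda*x and x = 2*lambda*y
If x = 0 then y = 0, violating the constraint, so x, y != 0.
Dividing: y/x = x/y => x^2 = y^2 => y = x or y = -x
Constraint: 2x^2 = 165 => x^2 = 165/2 => x = +/-sqrt(165/2)
Critical points: (sqrt(165/2), sqrt(165/2)), (-sqrt(165/2), -sqrt(165/2)), (sqrt(165/2), -sqrt(165/2)), (-sqrt(165/2), sqrt(165/2))
  y = x:  xy = x^2 = 165/2  at (sqrt(165/2), sqrt(165/2)) and (-sqrt(165/2), -sqrt(165/2))
  y = -x: xy = -x^2 = -165/2 at (sqrt(165/2), -sqrt(165/2)) and (-sqrt(165/2), sqrt(165/2))
Maximum xy = 165/2 at (sqrt(165/2), sqrt(165/2)) and (-sqrt(165/2), -sqrt(165/2))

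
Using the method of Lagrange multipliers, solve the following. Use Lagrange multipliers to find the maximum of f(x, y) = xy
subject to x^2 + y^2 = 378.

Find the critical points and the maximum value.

Lagrange conditions: y = 2*lambda*x and x = 2*lambda*y
If x = 0 then y = 0, violating the constraint, so x, y != 0.
Dividing: y/x = x/y => x^2 = y^2 => y = x or y = -x
Constraint: 2x^2 = 378 => x^2 = 189 => x = +/-sqrt(189)
Critical points: (sqrt(189), sqrt(189)), (-sqrt(189), -sqrt(189)), (sqrt(189), -sqrt(189)), (-sqrt(189), sqrt(189))
  y = x:  xy = x^2 = 189  at (sqrt(189), sqrt(189)) and (-sqrt(189), -sqrt(189))
  y = -x: xy = -x^2 = -189 at (sqrt(189), -sqrt(189)) and (-sqrt(189), sqrt(189))
Maximum xy = 189 at (sqrt(189), sqrt(189)) and (-sqrt(189), -sqrt(189))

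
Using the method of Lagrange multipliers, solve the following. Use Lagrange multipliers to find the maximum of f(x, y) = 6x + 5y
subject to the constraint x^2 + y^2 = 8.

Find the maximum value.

Set up Lagrange conditions: grad f = lambda * grad g
  6 = 2*lambda*x
  5 = 2*lambda*y
From these: x/y = 6/5, so x = 6t, y = 5t for some t.
Substitute into constraint: (6t)^2 + (5t)^2 = 8
  t^2 * 61 = 8
  t = sqrt(8/61)
Maximum = 6*x + 5*y = (6^2 + 5^2)*t = 61 * sqrt(8/61) = sqrt(488)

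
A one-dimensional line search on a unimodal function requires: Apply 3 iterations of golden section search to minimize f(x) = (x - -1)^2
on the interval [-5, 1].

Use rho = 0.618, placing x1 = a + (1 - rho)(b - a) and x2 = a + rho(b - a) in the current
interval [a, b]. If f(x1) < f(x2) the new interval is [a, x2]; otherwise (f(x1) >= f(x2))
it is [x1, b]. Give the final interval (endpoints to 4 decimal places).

Golden section search for min of f(x) = (x - -1)^2 on [-5, 1].
Each step: x1 = a + (1 - rho)(b - a), x2 = a + rho(b - a); if f(x1) < f(x2) keep [a, x2], otherwise keep [x1, b].
Step 1: [-5.0000, 1.0000], x1=-2.7080 (f=2.9173), x2=-1.2920 (f=0.0853); f(x1) > f(x2) => keep [-2.7080, 1.0000]
Step 2: [-2.7080, 1.0000], x1=-1.2915 (f=0.0850), x2=-0.4165 (f=0.3405); f(x1) < f(x2) => keep [-2.7080, -0.4165]
Step 3: [-2.7080, -0.4165], x1=-1.8326 (f=0.6933), x2=-1.2918 (f=0.0852); f(x1) > f(x2) => keep [-1.8326, -0.4165]
Final interval: [-1.8326, -0.4165]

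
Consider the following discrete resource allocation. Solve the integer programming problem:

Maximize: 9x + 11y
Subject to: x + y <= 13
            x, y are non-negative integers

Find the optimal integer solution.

Objective: 9x + 11y, constraint: x + y <= 13
Coefficient of y is 11 > coefficient of x is 9, so allocate the entire budget to y.
Optimal: x = 0, y = 13, value = 143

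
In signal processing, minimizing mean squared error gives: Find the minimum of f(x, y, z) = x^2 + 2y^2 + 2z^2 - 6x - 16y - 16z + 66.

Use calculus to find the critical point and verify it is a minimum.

f(x,y,z) = x^2 + 2y^2 + 2z^2 - 6x - 16y - 16z + 66
df/dx = 2x + (-6) = 0 => x = 3
df/dy = 4y + (-16) = 0 => y = 4
df/dz = 4z + (-16) = 0 => z = 4
f(3,4,4) = 1*(3)^2 + 2*(4)^2 + 2*(4)^2 + -6*(3) + -16*(4) + -16*(4) + 66 = -7
Hessian is diagonal with entries 2, 4, 4 > 0, confirmed minimum.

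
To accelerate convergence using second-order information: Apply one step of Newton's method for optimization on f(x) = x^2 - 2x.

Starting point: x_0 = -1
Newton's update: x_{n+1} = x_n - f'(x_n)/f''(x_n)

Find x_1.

f(x) = x^2 - 2x
f'(x) = 2x + (-2), f''(x) = 2
Newton step: x_1 = x_0 - f'(x_0)/f''(x_0)
f'(-1) = -4
x_1 = -1 - -4/2 = 1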